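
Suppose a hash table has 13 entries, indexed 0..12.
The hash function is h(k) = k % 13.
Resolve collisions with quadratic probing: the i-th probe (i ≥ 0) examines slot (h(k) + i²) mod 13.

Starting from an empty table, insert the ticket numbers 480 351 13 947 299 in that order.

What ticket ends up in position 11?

480 hashes to 12; slot 12 is free -> place at 12.
351 hashes to 0; slot 0 is free -> place at 0.
13 hashes to 0; 0 taken -> place at 1.
947 hashes to 11; slot 11 is free -> place at 11.
299 hashes to 0; 0,1 taken -> place at 4.
Table: [351, 13, -, -, 299, -, -, -, -, -, -, 947, 480]

947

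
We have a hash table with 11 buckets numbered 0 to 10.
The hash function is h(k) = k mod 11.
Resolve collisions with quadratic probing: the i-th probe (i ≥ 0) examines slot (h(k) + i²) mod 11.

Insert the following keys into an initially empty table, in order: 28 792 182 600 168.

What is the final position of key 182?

7

28: h=6 => slot 6
792: h=0 => slot 0
182: h=6, probe 6,7 => slot 7
600: h=6, probe 6,7,10 => slot 10
168: h=3 => slot 3
Table: [792, —, —, 168, —, —, 28, 182, —, —, 600]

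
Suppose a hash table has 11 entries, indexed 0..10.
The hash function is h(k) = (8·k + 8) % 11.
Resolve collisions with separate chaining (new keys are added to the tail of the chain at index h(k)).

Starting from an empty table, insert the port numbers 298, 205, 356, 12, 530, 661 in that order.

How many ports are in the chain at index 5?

3

Insert 298: h=5, bucket 5 empty -> new chain.
Insert 205: h=9, bucket 9 empty -> new chain.
Insert 356: h=7, bucket 7 empty -> new chain.
Insert 12: h=5, bucket 5 nonempty -> append to chain.
Insert 530: h=2, bucket 2 empty -> new chain.
Insert 661: h=5, bucket 5 nonempty -> append to chain.
Final buckets:
0: ∅
1: ∅
2: 530
3: ∅
4: ∅
5: 298 -> 12 -> 661
6: ∅
7: 356
8: ∅
9: 205
10: ∅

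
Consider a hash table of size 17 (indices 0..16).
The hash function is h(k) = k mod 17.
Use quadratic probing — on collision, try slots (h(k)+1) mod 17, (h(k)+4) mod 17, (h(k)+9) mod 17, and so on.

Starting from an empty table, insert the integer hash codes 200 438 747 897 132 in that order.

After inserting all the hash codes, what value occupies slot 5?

132

200: h=13 -> slot 13
438: h=13, probe 13,14 -> slot 14
747: h=16 -> slot 16
897: h=13, probe 13,14,0 -> slot 0
132: h=13, probe 13,14,0,5 -> slot 5
Table: [897, ., ., ., ., 132, ., ., ., ., ., ., ., 200, 438, ., 747]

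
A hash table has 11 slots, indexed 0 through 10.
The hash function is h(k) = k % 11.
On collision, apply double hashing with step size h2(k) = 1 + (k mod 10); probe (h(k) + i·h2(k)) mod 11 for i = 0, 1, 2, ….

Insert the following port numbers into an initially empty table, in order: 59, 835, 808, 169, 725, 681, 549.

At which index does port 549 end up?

59 hashes to 4; slot 4 is free → place at 4.
835 hashes to 10; slot 10 is free → place at 10.
808 hashes to 5; slot 5 is free → place at 5.
169 hashes to 4, h2=10; 4 taken → place at 3.
725 hashes to 10, h2=6; 10,5 taken → place at 0.
681 hashes to 10, h2=2; 10 taken → place at 1.
549 hashes to 10, h2=10; 10 taken → place at 9.
Table: [725, 681, -, 169, 59, 808, -, -, -, 549, 835]

9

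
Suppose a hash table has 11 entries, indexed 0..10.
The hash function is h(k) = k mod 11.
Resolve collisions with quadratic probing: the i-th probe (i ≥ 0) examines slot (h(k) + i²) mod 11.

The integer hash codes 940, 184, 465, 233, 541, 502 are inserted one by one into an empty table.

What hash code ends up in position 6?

541

Insert 940: h=5, slot 5 empty => index 5.
Insert 184: h=8, slot 8 empty => index 8.
Insert 465: h=3, slot 3 empty => index 3.
Insert 233: h=2, slot 2 empty => index 2.
Insert 541: h=2, slots 2,3 occupied => index 6.
Insert 502: h=7, slot 7 empty => index 7.
Table: [—, —, 233, 465, —, 940, 541, 502, 184, —, —]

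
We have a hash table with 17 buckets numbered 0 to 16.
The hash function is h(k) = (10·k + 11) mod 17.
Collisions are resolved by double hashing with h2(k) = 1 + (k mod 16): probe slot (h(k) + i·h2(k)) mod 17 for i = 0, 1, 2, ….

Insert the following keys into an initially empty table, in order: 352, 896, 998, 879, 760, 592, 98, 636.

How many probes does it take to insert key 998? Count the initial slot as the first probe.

352 hashes to 12; slot 12 is free -> place at 12.
896 hashes to 12, h2=1; 12 taken -> place at 13.
998 hashes to 12, h2=7; 12 taken -> place at 2.
879 hashes to 12, h2=16; 12 taken -> place at 11.
760 hashes to 12, h2=9; 12 taken -> place at 4.
592 hashes to 15; slot 15 is free -> place at 15.
98 hashes to 5; slot 5 is free -> place at 5.
636 hashes to 13, h2=13; 13 taken -> place at 9.
Table: [., ., 998, ., 760, 98, ., ., ., 636, ., 879, 352, 896, ., 592, .]

2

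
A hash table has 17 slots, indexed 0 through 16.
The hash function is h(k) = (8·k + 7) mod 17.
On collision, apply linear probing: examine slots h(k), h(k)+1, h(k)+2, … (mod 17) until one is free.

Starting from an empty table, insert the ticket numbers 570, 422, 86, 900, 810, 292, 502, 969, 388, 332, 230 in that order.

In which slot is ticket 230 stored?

Insert 570: h=11, slot 11 empty → index 11.
Insert 422: h=0, slot 0 empty → index 0.
Insert 86: h=15, slot 15 empty → index 15.
Insert 900: h=16, slot 16 empty → index 16.
Insert 810: h=10, slot 10 empty → index 10.
Insert 292: h=14, slot 14 empty → index 14.
Insert 502: h=11, slot 11 occupied → index 12.
Insert 969: h=7, slot 7 empty → index 7.
Insert 388: h=0, slot 0 occupied → index 1.
Insert 332: h=11, slots 11,12 occupied → index 13.
Insert 230: h=11, slots 11,12,13,14,15,16,0,1 occupied → index 2.
Table: [422, 388, 230, _, _, _, _, 969, _, _, 810, 570, 502, 332, 292, 86, 900]

2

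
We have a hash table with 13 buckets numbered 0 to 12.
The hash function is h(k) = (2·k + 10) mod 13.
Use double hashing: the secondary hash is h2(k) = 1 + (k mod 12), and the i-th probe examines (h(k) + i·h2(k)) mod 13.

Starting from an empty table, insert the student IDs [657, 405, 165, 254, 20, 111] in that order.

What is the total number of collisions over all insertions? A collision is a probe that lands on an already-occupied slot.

5

657: h=11 => slot 11
405: h=1 => slot 1
165: h=2 => slot 2
254: h=11, h2=3, probe 11,1,4 => slot 4
20: h=11, h2=9, probe 11,7 => slot 7
111: h=11, h2=4, probe 11,2,6 => slot 6
Table: [., 405, 165, ., 254, ., 111, 20, ., ., ., 657, .]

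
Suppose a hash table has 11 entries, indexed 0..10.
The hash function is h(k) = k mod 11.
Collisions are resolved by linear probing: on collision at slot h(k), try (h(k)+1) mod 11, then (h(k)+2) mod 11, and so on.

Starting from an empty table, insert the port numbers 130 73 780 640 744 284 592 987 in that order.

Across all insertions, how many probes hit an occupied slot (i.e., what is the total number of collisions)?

130: h=9 -> slot 9
73: h=7 -> slot 7
780: h=10 -> slot 10
640: h=2 -> slot 2
744: h=7, probe 7,8 -> slot 8
284: h=9, probe 9,10,0 -> slot 0
592: h=9, probe 9,10,0,1 -> slot 1
987: h=8, probe 8,9,10,0,1,2,3 -> slot 3
Table: [284, 592, 640, 987, -, -, -, 73, 744, 130, 780]

12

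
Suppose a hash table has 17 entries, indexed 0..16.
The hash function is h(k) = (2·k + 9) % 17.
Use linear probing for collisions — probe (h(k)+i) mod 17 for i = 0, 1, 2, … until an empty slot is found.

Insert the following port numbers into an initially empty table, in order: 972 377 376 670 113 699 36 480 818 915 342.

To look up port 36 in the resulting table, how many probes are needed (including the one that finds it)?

972 hashes to 15; slot 15 is free => place at 15.
377 hashes to 15; 15 taken => place at 16.
376 hashes to 13; slot 13 is free => place at 13.
670 hashes to 6; slot 6 is free => place at 6.
113 hashes to 14; slot 14 is free => place at 14.
699 hashes to 13; 13,14,15,16 taken => place at 0.
36 hashes to 13; 13,14,15,16,0 taken => place at 1.
480 hashes to 0; 0,1 taken => place at 2.
818 hashes to 13; 13,14,15,16,0,1,2 taken => place at 3.
915 hashes to 3; 3 taken => place at 4.
342 hashes to 13; 13,14,15,16,0,1,2,3,4 taken => place at 5.
Table: [699, 36, 480, 818, 915, 342, 670, -, -, -, -, -, -, 376, 113, 972, 377]
Lookup 36: h=13, probe 13,14,15,16,0,1 → found at 1.

6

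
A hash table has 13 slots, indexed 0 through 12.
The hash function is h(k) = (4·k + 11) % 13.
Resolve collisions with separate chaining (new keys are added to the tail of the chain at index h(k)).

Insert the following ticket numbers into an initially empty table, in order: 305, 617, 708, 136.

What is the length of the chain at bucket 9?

4

305 -> bucket 9
617 -> bucket 9 (collision)
708 -> bucket 9 (collision)
136 -> bucket 9 (collision)
Final buckets:
0: -
1: -
2: -
3: -
4: -
5: -
6: -
7: -
8: -
9: 305 -> 617 -> 708 -> 136
10: -
11: -
12: -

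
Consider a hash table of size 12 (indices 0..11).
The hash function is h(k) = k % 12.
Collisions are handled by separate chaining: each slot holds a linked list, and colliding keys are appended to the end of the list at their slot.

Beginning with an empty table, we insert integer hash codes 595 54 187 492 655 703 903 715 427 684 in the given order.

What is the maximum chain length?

595 → bucket 7
54 → bucket 6
187 → bucket 7 (collision)
492 → bucket 0
655 → bucket 7 (collision)
703 → bucket 7 (collision)
903 → bucket 3
715 → bucket 7 (collision)
427 → bucket 7 (collision)
684 → bucket 0 (collision)
Final buckets:
0: 492 -> 684
1: -
2: -
3: 903
4: -
5: -
6: 54
7: 595 -> 187 -> 655 -> 703 -> 715 -> 427
8: -
9: -
10: -
11: -

6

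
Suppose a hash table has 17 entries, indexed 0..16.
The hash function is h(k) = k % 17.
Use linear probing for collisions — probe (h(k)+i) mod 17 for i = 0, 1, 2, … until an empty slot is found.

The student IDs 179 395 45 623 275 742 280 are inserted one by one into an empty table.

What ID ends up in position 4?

395

179: h=9 => slot 9
395: h=4 => slot 4
45: h=11 => slot 11
623: h=11, probe 11,12 => slot 12
275: h=3 => slot 3
742: h=11, probe 11,12,13 => slot 13
280: h=8 => slot 8
Table: [., ., ., 275, 395, ., ., ., 280, 179, ., 45, 623, 742, ., ., .]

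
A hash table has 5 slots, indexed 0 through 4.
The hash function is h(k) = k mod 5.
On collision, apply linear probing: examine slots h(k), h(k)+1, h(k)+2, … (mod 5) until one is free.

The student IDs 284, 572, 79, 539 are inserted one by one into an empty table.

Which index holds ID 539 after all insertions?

Insert 284: h=4, slot 4 empty → index 4.
Insert 572: h=2, slot 2 empty → index 2.
Insert 79: h=4, slot 4 occupied → index 0.
Insert 539: h=4, slots 4,0 occupied → index 1.
Table: [79, 539, 572, ∅, 284]

1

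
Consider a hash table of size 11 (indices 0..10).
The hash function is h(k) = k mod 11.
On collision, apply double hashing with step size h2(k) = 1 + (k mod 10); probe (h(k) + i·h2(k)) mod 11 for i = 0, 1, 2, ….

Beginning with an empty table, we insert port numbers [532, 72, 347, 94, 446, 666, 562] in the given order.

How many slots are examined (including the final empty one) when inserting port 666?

3

Insert 532: h=4, slot 4 empty -> index 4.
Insert 72: h=6, slot 6 empty -> index 6.
Insert 347: h=6, h2=8, slot 6 occupied -> index 3.
Insert 94: h=6, h2=5, slot 6 occupied -> index 0.
Insert 446: h=6, h2=7, slot 6 occupied -> index 2.
Insert 666: h=6, h2=7, slots 6,2 occupied -> index 9.
Insert 562: h=1, slot 1 empty -> index 1.
Table: [94, 562, 446, 347, 532, _, 72, _, _, 666, _]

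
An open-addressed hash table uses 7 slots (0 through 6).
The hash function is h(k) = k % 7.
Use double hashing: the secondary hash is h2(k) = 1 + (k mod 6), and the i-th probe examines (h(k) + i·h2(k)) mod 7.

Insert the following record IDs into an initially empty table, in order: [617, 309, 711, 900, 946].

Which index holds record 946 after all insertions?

Insert 617: h=1, slot 1 empty → index 1.
Insert 309: h=1, h2=4, slot 1 occupied → index 5.
Insert 711: h=4, slot 4 empty → index 4.
Insert 900: h=4, h2=1, slots 4,5 occupied → index 6.
Insert 946: h=1, h2=5, slots 1,6,4 occupied → index 2.
Table: [., 617, 946, ., 711, 309, 900]

2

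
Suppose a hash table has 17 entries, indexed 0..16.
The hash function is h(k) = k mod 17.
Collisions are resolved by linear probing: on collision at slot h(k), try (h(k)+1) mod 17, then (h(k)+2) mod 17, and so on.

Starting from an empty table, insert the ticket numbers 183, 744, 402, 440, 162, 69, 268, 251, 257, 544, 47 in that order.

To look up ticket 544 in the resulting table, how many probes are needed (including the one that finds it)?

183 hashes to 13; slot 13 is free → place at 13.
744 hashes to 13; 13 taken → place at 14.
402 hashes to 11; slot 11 is free → place at 11.
440 hashes to 15; slot 15 is free → place at 15.
162 hashes to 9; slot 9 is free → place at 9.
69 hashes to 1; slot 1 is free → place at 1.
268 hashes to 13; 13,14,15 taken → place at 16.
251 hashes to 13; 13,14,15,16 taken → place at 0.
257 hashes to 2; slot 2 is free → place at 2.
544 hashes to 0; 0,1,2 taken → place at 3.
47 hashes to 13; 13,14,15,16,0,1,2,3 taken → place at 4.
Table: [251, 69, 257, 544, 47, ∅, ∅, ∅, ∅, 162, ∅, 402, ∅, 183, 744, 440, 268]
Lookup 544: h=0, probe 0,1,2,3 → found at 3.

4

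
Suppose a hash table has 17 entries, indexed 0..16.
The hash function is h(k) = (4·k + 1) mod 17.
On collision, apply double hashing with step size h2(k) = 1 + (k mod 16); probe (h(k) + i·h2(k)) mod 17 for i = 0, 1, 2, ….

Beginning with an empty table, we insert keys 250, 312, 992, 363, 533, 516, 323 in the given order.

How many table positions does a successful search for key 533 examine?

2

250: h=15 => slot 15
312: h=8 => slot 8
992: h=8, h2=1, probe 8,9 => slot 9
363: h=8, h2=12, probe 8,3 => slot 3
533: h=8, h2=6, probe 8,14 => slot 14
516: h=8, h2=5, probe 8,13 => slot 13
323: h=1 => slot 1
Table: [∅, 323, ∅, 363, ∅, ∅, ∅, ∅, 312, 992, ∅, ∅, ∅, 516, 533, 250, ∅]
Lookup 533: h=8, h2=6, probe 8,14 → found at 14.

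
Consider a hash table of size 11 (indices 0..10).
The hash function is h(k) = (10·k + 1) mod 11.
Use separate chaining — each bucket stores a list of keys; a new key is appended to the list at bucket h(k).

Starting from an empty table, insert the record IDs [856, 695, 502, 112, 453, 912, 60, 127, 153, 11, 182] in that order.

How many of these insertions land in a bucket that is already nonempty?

4

856 -> bucket 3
695 -> bucket 10
502 -> bucket 5
112 -> bucket 10 (collision)
453 -> bucket 10 (collision)
912 -> bucket 2
60 -> bucket 7
127 -> bucket 6
153 -> bucket 2 (collision)
11 -> bucket 1
182 -> bucket 6 (collision)
Final buckets:
0: —
1: 11
2: 912 -> 153
3: 856
4: —
5: 502
6: 127 -> 182
7: 60
8: —
9: —
10: 695 -> 112 -> 453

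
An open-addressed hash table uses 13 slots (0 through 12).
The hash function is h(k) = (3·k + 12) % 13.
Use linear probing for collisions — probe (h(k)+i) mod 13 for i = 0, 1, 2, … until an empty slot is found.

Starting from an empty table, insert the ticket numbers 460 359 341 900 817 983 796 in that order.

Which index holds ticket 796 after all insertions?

12

460: h=1 -> slot 1
359: h=10 -> slot 10
341: h=8 -> slot 8
900: h=8, probe 8,9 -> slot 9
817: h=6 -> slot 6
983: h=10, probe 10,11 -> slot 11
796: h=8, probe 8,9,10,11,12 -> slot 12
Table: [_, 460, _, _, _, _, 817, _, 341, 900, 359, 983, 796]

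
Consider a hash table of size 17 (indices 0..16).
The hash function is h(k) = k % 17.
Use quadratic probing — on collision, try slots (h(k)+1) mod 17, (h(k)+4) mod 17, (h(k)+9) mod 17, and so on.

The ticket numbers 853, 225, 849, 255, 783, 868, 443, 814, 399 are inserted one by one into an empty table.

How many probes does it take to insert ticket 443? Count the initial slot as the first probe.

853: h=3 → slot 3
225: h=4 → slot 4
849: h=16 → slot 16
255: h=0 → slot 0
783: h=1 → slot 1
868: h=1, probe 1,2 → slot 2
443: h=1, probe 1,2,5 → slot 5
814: h=15 → slot 15
399: h=8 → slot 8
Table: [255, 783, 868, 853, 225, 443, -, -, 399, -, -, -, -, -, -, 814, 849]

3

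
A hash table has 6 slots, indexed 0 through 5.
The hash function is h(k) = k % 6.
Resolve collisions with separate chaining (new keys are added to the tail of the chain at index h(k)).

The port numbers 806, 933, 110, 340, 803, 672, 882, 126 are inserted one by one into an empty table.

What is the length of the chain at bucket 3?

Insert 806: h=2, bucket 2 empty → new chain.
Insert 933: h=3, bucket 3 empty → new chain.
Insert 110: h=2, bucket 2 nonempty → append to chain.
Insert 340: h=4, bucket 4 empty → new chain.
Insert 803: h=5, bucket 5 empty → new chain.
Insert 672: h=0, bucket 0 empty → new chain.
Insert 882: h=0, bucket 0 nonempty → append to chain.
Insert 126: h=0, bucket 0 nonempty → append to chain.
Final buckets:
0: 672 -> 882 -> 126
1: .
2: 806 -> 110
3: 933
4: 340
5: 803

1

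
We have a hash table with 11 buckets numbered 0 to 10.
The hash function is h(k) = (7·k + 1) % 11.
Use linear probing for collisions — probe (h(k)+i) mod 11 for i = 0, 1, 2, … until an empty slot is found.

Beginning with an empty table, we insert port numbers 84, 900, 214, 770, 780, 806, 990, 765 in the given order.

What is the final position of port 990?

84 hashes to 6; slot 6 is free → place at 6.
900 hashes to 9; slot 9 is free → place at 9.
214 hashes to 3; slot 3 is free → place at 3.
770 hashes to 1; slot 1 is free → place at 1.
780 hashes to 5; slot 5 is free → place at 5.
806 hashes to 0; slot 0 is free → place at 0.
990 hashes to 1; 1 taken → place at 2.
765 hashes to 10; slot 10 is free → place at 10.
Table: [806, 770, 990, 214, ., 780, 84, ., ., 900, 765]

2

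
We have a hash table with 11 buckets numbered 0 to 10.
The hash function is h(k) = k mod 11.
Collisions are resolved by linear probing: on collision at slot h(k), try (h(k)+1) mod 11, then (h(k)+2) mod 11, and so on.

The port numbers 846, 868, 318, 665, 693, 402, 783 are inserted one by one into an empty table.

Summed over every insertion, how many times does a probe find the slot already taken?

846: h=10 => slot 10
868: h=10, probe 10,0 => slot 0
318: h=10, probe 10,0,1 => slot 1
665: h=5 => slot 5
693: h=0, probe 0,1,2 => slot 2
402: h=6 => slot 6
783: h=2, probe 2,3 => slot 3
Table: [868, 318, 693, 783, -, 665, 402, -, -, -, 846]

6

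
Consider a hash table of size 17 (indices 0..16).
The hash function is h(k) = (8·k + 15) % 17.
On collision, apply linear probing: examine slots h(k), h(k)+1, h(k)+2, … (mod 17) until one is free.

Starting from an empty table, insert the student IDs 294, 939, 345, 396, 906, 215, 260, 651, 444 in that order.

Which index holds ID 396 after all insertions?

6

294: h=4 → slot 4
939: h=13 → slot 13
345: h=4, probe 4,5 → slot 5
396: h=4, probe 4,5,6 → slot 6
906: h=4, probe 4,5,6,7 → slot 7
215: h=1 → slot 1
260: h=4, probe 4,5,6,7,8 → slot 8
651: h=4, probe 4,5,6,7,8,9 → slot 9
444: h=14 → slot 14
Table: [—, 215, —, —, 294, 345, 396, 906, 260, 651, —, —, —, 939, 444, —, —]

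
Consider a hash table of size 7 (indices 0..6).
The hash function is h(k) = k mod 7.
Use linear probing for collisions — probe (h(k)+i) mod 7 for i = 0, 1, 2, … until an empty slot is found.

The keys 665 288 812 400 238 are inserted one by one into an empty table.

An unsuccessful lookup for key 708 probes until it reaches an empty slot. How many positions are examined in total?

5

Insert 665: h=0, slot 0 empty → index 0.
Insert 288: h=1, slot 1 empty → index 1.
Insert 812: h=0, slots 0,1 occupied → index 2.
Insert 400: h=1, slots 1,2 occupied → index 3.
Insert 238: h=0, slots 0,1,2,3 occupied → index 4.
Table: [665, 288, 812, 400, 238, —, —]
Lookup 708: h=1, probe 1,2,3,4,5 → slot 5 empty, not found.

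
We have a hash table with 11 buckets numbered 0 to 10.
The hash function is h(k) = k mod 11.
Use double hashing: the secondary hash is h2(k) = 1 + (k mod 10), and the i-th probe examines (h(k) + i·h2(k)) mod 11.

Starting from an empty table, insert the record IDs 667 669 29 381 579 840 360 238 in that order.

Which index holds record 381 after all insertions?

Insert 667: h=7, slot 7 empty → index 7.
Insert 669: h=9, slot 9 empty → index 9.
Insert 29: h=7, h2=10, slot 7 occupied → index 6.
Insert 381: h=7, h2=2, slots 7,9 occupied → index 0.
Insert 579: h=7, h2=10, slots 7,6 occupied → index 5.
Insert 840: h=4, slot 4 empty → index 4.
Insert 360: h=8, slot 8 empty → index 8.
Insert 238: h=7, h2=9, slots 7,5 occupied → index 3.
Table: [381, -, -, 238, 840, 579, 29, 667, 360, 669, -]

0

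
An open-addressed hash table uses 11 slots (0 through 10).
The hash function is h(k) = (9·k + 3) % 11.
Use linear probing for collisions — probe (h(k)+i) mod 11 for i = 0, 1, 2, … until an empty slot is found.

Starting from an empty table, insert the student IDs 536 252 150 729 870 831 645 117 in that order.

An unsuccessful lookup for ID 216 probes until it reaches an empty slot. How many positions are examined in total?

7

536: h=9 -> slot 9
252: h=5 -> slot 5
150: h=0 -> slot 0
729: h=8 -> slot 8
870: h=1 -> slot 1
831: h=2 -> slot 2
645: h=0, probe 0,1,2,3 -> slot 3
117: h=0, probe 0,1,2,3,4 -> slot 4
Table: [150, 870, 831, 645, 117, 252, ∅, ∅, 729, 536, ∅]
Lookup 216: h=0, probe 0,1,2,3,4,5,6 → slot 6 empty, not found.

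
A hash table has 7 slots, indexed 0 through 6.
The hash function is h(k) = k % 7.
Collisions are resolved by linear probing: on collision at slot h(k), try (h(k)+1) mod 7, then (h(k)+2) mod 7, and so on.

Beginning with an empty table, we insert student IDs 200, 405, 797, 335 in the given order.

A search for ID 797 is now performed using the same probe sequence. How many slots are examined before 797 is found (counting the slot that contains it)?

Insert 200: h=4, slot 4 empty → index 4.
Insert 405: h=6, slot 6 empty → index 6.
Insert 797: h=6, slot 6 occupied → index 0.
Insert 335: h=6, slots 6,0 occupied → index 1.
Table: [797, 335, -, -, 200, -, 405]
Lookup 797: h=6, probe 6,0 → found at 0.

2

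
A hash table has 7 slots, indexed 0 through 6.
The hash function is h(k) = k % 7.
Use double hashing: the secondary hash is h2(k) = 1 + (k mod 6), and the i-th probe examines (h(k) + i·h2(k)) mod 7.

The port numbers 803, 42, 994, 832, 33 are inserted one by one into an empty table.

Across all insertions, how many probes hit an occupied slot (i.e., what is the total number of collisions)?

3

Insert 803: h=5, slot 5 empty => index 5.
Insert 42: h=0, slot 0 empty => index 0.
Insert 994: h=0, h2=5, slots 0,5 occupied => index 3.
Insert 832: h=6, slot 6 empty => index 6.
Insert 33: h=5, h2=4, slot 5 occupied => index 2.
Table: [42, _, 33, 994, _, 803, 832]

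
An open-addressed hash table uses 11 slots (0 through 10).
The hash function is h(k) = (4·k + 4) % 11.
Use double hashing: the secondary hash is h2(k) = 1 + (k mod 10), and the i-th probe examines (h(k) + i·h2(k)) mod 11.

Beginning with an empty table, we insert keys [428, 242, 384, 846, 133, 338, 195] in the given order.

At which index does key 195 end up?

Insert 428: h=0, slot 0 empty → index 0.
Insert 242: h=4, slot 4 empty → index 4.
Insert 384: h=0, h2=5, slot 0 occupied → index 5.
Insert 846: h=0, h2=7, slot 0 occupied → index 7.
Insert 133: h=8, slot 8 empty → index 8.
Insert 338: h=3, slot 3 empty → index 3.
Insert 195: h=3, h2=6, slot 3 occupied → index 9.
Table: [428, -, -, 338, 242, 384, -, 846, 133, 195, -]

9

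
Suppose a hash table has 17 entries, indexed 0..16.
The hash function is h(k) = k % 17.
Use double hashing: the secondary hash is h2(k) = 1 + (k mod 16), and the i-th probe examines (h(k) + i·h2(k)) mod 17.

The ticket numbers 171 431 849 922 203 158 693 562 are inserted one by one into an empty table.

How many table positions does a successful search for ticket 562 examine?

171: h=1 => slot 1
431: h=6 => slot 6
849: h=16 => slot 16
922: h=4 => slot 4
203: h=16, h2=12, probe 16,11 => slot 11
158: h=5 => slot 5
693: h=13 => slot 13
562: h=1, h2=3, probe 1,4,7 => slot 7
Table: [., 171, ., ., 922, 158, 431, 562, ., ., ., 203, ., 693, ., ., 849]
Lookup 562: h=1, h2=3, probe 1,4,7 → found at 7.

3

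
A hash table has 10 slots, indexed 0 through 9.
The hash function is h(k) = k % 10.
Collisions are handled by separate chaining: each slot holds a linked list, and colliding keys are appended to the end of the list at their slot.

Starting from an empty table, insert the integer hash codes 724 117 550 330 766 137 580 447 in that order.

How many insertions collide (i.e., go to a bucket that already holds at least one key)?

4

Insert 724: h=4, bucket 4 empty -> new chain.
Insert 117: h=7, bucket 7 empty -> new chain.
Insert 550: h=0, bucket 0 empty -> new chain.
Insert 330: h=0, bucket 0 nonempty -> append to chain.
Insert 766: h=6, bucket 6 empty -> new chain.
Insert 137: h=7, bucket 7 nonempty -> append to chain.
Insert 580: h=0, bucket 0 nonempty -> append to chain.
Insert 447: h=7, bucket 7 nonempty -> append to chain.
Final buckets:
0: 550 -> 330 -> 580
1: .
2: .
3: .
4: 724
5: .
6: 766
7: 117 -> 137 -> 447
8: .
9: .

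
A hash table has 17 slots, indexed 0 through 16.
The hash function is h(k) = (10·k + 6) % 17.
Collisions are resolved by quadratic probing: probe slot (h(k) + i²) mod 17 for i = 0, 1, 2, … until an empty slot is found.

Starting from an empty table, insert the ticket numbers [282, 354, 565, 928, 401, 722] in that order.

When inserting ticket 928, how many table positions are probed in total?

2

282: h=4 => slot 4
354: h=10 => slot 10
565: h=12 => slot 12
928: h=4, probe 4,5 => slot 5
401: h=4, probe 4,5,8 => slot 8
722: h=1 => slot 1
Table: [∅, 722, ∅, ∅, 282, 928, ∅, ∅, 401, ∅, 354, ∅, 565, ∅, ∅, ∅, ∅]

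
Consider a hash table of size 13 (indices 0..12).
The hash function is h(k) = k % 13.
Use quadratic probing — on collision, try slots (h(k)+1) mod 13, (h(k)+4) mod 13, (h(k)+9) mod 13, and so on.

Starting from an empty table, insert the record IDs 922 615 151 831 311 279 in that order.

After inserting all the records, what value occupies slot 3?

Insert 922: h=12, slot 12 empty → index 12.
Insert 615: h=4, slot 4 empty → index 4.
Insert 151: h=8, slot 8 empty → index 8.
Insert 831: h=12, slot 12 occupied → index 0.
Insert 311: h=12, slots 12,0 occupied → index 3.
Insert 279: h=6, slot 6 empty → index 6.
Table: [831, _, _, 311, 615, _, 279, _, 151, _, _, _, 922]

311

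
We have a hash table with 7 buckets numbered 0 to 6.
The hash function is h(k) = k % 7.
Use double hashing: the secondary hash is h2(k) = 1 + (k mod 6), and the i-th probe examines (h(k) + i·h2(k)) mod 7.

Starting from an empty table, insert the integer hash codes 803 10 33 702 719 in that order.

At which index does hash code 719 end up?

1

Insert 803: h=5, slot 5 empty => index 5.
Insert 10: h=3, slot 3 empty => index 3.
Insert 33: h=5, h2=4, slot 5 occupied => index 2.
Insert 702: h=2, h2=1, slots 2,3 occupied => index 4.
Insert 719: h=5, h2=6, slots 5,4,3,2 occupied => index 1.
Table: [∅, 719, 33, 10, 702, 803, ∅]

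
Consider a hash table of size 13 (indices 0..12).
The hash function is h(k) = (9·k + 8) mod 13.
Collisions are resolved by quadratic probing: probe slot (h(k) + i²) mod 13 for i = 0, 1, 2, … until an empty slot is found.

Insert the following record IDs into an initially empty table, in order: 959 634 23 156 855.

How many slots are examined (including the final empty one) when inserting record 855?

4

Insert 959: h=7, slot 7 empty -> index 7.
Insert 634: h=7, slot 7 occupied -> index 8.
Insert 23: h=7, slots 7,8 occupied -> index 11.
Insert 156: h=8, slot 8 occupied -> index 9.
Insert 855: h=7, slots 7,8,11 occupied -> index 3.
Table: [∅, ∅, ∅, 855, ∅, ∅, ∅, 959, 634, 156, ∅, 23, ∅]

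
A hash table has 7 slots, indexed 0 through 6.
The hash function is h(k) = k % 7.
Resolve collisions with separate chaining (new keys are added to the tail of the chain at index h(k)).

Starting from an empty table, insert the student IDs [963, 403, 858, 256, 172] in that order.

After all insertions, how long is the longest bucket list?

Insert 963: h=4, bucket 4 empty -> new chain.
Insert 403: h=4, bucket 4 nonempty -> append to chain.
Insert 858: h=4, bucket 4 nonempty -> append to chain.
Insert 256: h=4, bucket 4 nonempty -> append to chain.
Insert 172: h=4, bucket 4 nonempty -> append to chain.
Final buckets:
0: .
1: .
2: .
3: .
4: 963 -> 403 -> 858 -> 256 -> 172
5: .
6: .

5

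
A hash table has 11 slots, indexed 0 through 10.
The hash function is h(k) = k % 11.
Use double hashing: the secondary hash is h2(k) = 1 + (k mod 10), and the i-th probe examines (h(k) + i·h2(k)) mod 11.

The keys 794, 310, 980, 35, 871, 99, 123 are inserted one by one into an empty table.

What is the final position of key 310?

3

Insert 794: h=2, slot 2 empty => index 2.
Insert 310: h=2, h2=1, slot 2 occupied => index 3.
Insert 980: h=1, slot 1 empty => index 1.
Insert 35: h=2, h2=6, slot 2 occupied => index 8.
Insert 871: h=2, h2=2, slot 2 occupied => index 4.
Insert 99: h=0, slot 0 empty => index 0.
Insert 123: h=2, h2=4, slot 2 occupied => index 6.
Table: [99, 980, 794, 310, 871, ∅, 123, ∅, 35, ∅, ∅]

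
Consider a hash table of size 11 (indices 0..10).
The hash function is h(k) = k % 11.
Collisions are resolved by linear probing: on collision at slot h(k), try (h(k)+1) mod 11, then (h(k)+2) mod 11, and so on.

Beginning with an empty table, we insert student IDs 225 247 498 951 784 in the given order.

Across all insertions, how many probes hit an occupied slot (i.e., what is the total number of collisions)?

4

225 hashes to 5; slot 5 is free => place at 5.
247 hashes to 5; 5 taken => place at 6.
498 hashes to 3; slot 3 is free => place at 3.
951 hashes to 5; 5,6 taken => place at 7.
784 hashes to 3; 3 taken => place at 4.
Table: [_, _, _, 498, 784, 225, 247, 951, _, _, _]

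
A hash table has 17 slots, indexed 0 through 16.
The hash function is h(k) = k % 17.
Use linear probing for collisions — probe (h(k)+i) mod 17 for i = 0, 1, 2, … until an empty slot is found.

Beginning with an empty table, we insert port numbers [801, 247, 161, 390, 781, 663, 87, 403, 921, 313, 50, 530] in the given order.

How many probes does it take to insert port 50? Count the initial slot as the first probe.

801 hashes to 2; slot 2 is free → place at 2.
247 hashes to 9; slot 9 is free → place at 9.
161 hashes to 8; slot 8 is free → place at 8.
390 hashes to 16; slot 16 is free → place at 16.
781 hashes to 16; 16 taken → place at 0.
663 hashes to 0; 0 taken → place at 1.
87 hashes to 2; 2 taken → place at 3.
403 hashes to 12; slot 12 is free → place at 12.
921 hashes to 3; 3 taken → place at 4.
313 hashes to 7; slot 7 is free → place at 7.
50 hashes to 16; 16,0,1,2,3,4 taken → place at 5.
530 hashes to 3; 3,4,5 taken → place at 6.
Table: [781, 663, 801, 87, 921, 50, 530, 313, 161, 247, —, —, 403, —, —, —, 390]

7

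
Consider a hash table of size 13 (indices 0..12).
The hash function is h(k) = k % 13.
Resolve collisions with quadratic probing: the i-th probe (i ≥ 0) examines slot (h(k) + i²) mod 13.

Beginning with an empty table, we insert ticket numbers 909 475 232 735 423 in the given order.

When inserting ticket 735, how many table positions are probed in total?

2

909: h=12 → slot 12
475: h=7 → slot 7
232: h=11 → slot 11
735: h=7, probe 7,8 → slot 8
423: h=7, probe 7,8,11,3 → slot 3
Table: [—, —, —, 423, —, —, —, 475, 735, —, —, 232, 909]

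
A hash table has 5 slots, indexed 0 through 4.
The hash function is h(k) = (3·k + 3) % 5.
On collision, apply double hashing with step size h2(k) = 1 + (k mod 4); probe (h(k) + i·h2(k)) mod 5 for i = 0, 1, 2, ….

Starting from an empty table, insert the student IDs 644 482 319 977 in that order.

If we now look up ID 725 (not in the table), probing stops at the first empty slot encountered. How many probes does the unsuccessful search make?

3

644: h=0 → slot 0
482: h=4 → slot 4
319: h=0, h2=4, probe 0,4,3 → slot 3
977: h=4, h2=2, probe 4,1 → slot 1
Table: [644, 977, _, 319, 482]
Lookup 725: h=3, h2=2, probe 3,0,2 → slot 2 empty, not found.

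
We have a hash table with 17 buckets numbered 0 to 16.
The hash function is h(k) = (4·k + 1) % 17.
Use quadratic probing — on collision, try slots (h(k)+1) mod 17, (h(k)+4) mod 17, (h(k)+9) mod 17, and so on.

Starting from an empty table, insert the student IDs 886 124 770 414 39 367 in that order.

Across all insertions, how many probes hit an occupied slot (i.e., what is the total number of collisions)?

4

886 hashes to 9; slot 9 is free => place at 9.
124 hashes to 4; slot 4 is free => place at 4.
770 hashes to 4; 4 taken => place at 5.
414 hashes to 8; slot 8 is free => place at 8.
39 hashes to 4; 4,5,8 taken => place at 13.
367 hashes to 7; slot 7 is free => place at 7.
Table: [., ., ., ., 124, 770, ., 367, 414, 886, ., ., ., 39, ., ., .]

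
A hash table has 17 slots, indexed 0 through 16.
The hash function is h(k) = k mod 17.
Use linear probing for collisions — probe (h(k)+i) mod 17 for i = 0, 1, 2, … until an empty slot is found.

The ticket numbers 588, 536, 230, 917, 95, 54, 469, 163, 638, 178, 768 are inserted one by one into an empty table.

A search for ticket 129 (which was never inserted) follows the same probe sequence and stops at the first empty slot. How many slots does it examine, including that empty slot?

8

588: h=10 => slot 10
536: h=9 => slot 9
230: h=9, probe 9,10,11 => slot 11
917: h=16 => slot 16
95: h=10, probe 10,11,12 => slot 12
54: h=3 => slot 3
469: h=10, probe 10,11,12,13 => slot 13
163: h=10, probe 10,11,12,13,14 => slot 14
638: h=9, probe 9,10,11,12,13,14,15 => slot 15
178: h=8 => slot 8
768: h=3, probe 3,4 => slot 4
Table: [., ., ., 54, 768, ., ., ., 178, 536, 588, 230, 95, 469, 163, 638, 917]
Lookup 129: h=10, probe 10,11,12,13,14,15,16,0 → slot 0 empty, not found.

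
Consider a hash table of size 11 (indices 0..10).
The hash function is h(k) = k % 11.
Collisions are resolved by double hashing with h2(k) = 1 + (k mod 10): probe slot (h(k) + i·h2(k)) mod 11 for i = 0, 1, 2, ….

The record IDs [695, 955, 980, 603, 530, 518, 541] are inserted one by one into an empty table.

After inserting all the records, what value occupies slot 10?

Insert 695: h=2, slot 2 empty => index 2.
Insert 955: h=9, slot 9 empty => index 9.
Insert 980: h=1, slot 1 empty => index 1.
Insert 603: h=9, h2=4, slots 9,2 occupied => index 6.
Insert 530: h=2, h2=1, slot 2 occupied => index 3.
Insert 518: h=1, h2=9, slot 1 occupied => index 10.
Insert 541: h=2, h2=2, slot 2 occupied => index 4.
Table: [-, 980, 695, 530, 541, -, 603, -, -, 955, 518]

518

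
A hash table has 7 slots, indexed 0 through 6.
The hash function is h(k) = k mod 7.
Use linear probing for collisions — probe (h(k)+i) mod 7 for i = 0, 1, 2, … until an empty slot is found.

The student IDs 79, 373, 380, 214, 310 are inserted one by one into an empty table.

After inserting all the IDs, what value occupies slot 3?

79: h=2 => slot 2
373: h=2, probe 2,3 => slot 3
380: h=2, probe 2,3,4 => slot 4
214: h=4, probe 4,5 => slot 5
310: h=2, probe 2,3,4,5,6 => slot 6
Table: [∅, ∅, 79, 373, 380, 214, 310]

373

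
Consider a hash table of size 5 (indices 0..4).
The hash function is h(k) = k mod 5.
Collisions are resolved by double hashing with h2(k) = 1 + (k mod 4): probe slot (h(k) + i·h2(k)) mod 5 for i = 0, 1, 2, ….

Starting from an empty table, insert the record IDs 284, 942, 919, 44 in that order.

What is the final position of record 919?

Insert 284: h=4, slot 4 empty => index 4.
Insert 942: h=2, slot 2 empty => index 2.
Insert 919: h=4, h2=4, slot 4 occupied => index 3.
Insert 44: h=4, h2=1, slot 4 occupied => index 0.
Table: [44, ., 942, 919, 284]

3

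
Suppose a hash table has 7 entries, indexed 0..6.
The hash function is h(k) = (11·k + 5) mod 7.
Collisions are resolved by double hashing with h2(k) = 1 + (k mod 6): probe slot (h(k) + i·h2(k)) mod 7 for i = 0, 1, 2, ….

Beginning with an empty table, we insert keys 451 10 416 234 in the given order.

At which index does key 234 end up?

4

Insert 451: h=3, slot 3 empty -> index 3.
Insert 10: h=3, h2=5, slot 3 occupied -> index 1.
Insert 416: h=3, h2=3, slot 3 occupied -> index 6.
Insert 234: h=3, h2=1, slot 3 occupied -> index 4.
Table: [., 10, ., 451, 234, ., 416]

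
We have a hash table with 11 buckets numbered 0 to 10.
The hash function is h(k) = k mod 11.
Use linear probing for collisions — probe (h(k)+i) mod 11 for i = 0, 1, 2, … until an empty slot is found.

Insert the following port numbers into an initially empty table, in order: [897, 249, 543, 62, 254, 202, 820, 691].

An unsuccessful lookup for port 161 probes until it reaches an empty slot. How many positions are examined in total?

Insert 897: h=6, slot 6 empty → index 6.
Insert 249: h=7, slot 7 empty → index 7.
Insert 543: h=4, slot 4 empty → index 4.
Insert 62: h=7, slot 7 occupied → index 8.
Insert 254: h=1, slot 1 empty → index 1.
Insert 202: h=4, slot 4 occupied → index 5.
Insert 820: h=6, slots 6,7,8 occupied → index 9.
Insert 691: h=9, slot 9 occupied → index 10.
Table: [∅, 254, ∅, ∅, 543, 202, 897, 249, 62, 820, 691]
Lookup 161: h=7, probe 7,8,9,10,0 → slot 0 empty, not found.

5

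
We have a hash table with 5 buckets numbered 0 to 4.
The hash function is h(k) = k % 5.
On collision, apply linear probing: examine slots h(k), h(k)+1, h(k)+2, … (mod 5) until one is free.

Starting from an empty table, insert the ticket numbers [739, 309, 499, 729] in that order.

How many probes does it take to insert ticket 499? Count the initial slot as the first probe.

Insert 739: h=4, slot 4 empty → index 4.
Insert 309: h=4, slot 4 occupied → index 0.
Insert 499: h=4, slots 4,0 occupied → index 1.
Insert 729: h=4, slots 4,0,1 occupied → index 2.
Table: [309, 499, 729, _, 739]

3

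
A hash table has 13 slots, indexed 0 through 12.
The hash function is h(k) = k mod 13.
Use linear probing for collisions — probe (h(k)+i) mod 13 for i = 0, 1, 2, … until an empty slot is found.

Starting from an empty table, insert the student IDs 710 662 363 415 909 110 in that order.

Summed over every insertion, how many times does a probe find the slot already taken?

6

Insert 710: h=8, slot 8 empty => index 8.
Insert 662: h=12, slot 12 empty => index 12.
Insert 363: h=12, slot 12 occupied => index 0.
Insert 415: h=12, slots 12,0 occupied => index 1.
Insert 909: h=12, slots 12,0,1 occupied => index 2.
Insert 110: h=6, slot 6 empty => index 6.
Table: [363, 415, 909, _, _, _, 110, _, 710, _, _, _, 662]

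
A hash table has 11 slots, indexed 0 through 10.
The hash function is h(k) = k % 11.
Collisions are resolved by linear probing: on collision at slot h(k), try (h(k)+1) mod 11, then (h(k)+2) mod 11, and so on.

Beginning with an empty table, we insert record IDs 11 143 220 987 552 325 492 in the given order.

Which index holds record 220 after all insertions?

11: h=0 -> slot 0
143: h=0, probe 0,1 -> slot 1
220: h=0, probe 0,1,2 -> slot 2
987: h=8 -> slot 8
552: h=2, probe 2,3 -> slot 3
325: h=6 -> slot 6
492: h=8, probe 8,9 -> slot 9
Table: [11, 143, 220, 552, ∅, ∅, 325, ∅, 987, 492, ∅]

2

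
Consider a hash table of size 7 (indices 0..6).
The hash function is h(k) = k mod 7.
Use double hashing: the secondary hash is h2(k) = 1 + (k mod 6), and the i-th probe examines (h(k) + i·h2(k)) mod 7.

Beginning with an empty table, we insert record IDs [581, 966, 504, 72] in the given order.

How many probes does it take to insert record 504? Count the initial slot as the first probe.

3

581: h=0 => slot 0
966: h=0, h2=1, probe 0,1 => slot 1
504: h=0, h2=1, probe 0,1,2 => slot 2
72: h=2, h2=1, probe 2,3 => slot 3
Table: [581, 966, 504, 72, ∅, ∅, ∅]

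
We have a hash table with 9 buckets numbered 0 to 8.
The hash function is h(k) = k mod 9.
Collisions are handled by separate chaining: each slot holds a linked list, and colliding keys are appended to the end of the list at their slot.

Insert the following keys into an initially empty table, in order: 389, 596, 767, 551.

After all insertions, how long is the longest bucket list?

4

Insert 389: h=2, bucket 2 empty -> new chain.
Insert 596: h=2, bucket 2 nonempty -> append to chain.
Insert 767: h=2, bucket 2 nonempty -> append to chain.
Insert 551: h=2, bucket 2 nonempty -> append to chain.
Final buckets:
0: -
1: -
2: 389 -> 596 -> 767 -> 551
3: -
4: -
5: -
6: -
7: -
8: -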